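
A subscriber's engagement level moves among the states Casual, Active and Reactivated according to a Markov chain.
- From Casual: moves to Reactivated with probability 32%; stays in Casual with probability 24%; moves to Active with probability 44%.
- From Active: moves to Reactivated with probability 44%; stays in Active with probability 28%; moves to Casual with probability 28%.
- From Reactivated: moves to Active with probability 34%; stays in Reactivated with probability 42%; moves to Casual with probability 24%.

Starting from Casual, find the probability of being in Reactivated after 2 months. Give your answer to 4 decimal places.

Sum over the intermediate state after 1 month:
P = P(Casual→Casual)·P(Casual→Reactivated) + P(Casual→Active)·P(Active→Reactivated) + P(Casual→Reactivated)·P(Reactivated→Reactivated)
  = 0.24×0.32 + 0.44×0.44 + 0.32×0.42
  = 0.0768 + 0.1936 + 0.1344 = 0.4048

0.4048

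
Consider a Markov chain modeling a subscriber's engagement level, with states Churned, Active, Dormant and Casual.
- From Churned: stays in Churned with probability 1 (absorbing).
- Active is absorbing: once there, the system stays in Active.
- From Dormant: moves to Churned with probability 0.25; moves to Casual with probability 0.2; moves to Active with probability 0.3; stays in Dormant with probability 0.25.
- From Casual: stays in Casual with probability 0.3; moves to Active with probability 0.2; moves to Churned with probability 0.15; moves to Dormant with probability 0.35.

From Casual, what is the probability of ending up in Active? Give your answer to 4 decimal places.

0.5604

Let h(s) be the probability of absorption at Active starting from transient state s. Then h(Active) = 1 and h(Churned) = 0. By first-step analysis:
h(Dormant) = 0.25·0 + 0.3·1 + 0.25·h(Dormant) + 0.2·h(Casual)
h(Casual) = 0.15·0 + 0.2·1 + 0.35·h(Dormant) + 0.3·h(Casual)
Solving: h(Dormant) = 0.5495, h(Casual) = 0.5604.
Starting from Casual, the probability is 0.5604.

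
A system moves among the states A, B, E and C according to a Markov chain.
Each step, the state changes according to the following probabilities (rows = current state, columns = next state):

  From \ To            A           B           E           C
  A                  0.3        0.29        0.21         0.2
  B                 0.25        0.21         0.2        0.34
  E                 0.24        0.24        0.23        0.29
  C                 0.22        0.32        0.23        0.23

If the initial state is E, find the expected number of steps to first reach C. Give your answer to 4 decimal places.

3.5834

Let t(s) be the expected number of steps to first reach C from state s, with t(C) = 0. Conditioning on the first step:
t(A) = 1 + 0.3·t(A) + 0.29·t(B) + 0.21·t(E)
t(B) = 1 + 0.25·t(A) + 0.21·t(B) + 0.2·t(E)
t(E) = 1 + 0.24·t(A) + 0.24·t(B) + 0.23·t(E)
Solving: t(A) = 3.9174, t(B) = 3.4127, t(E) = 3.5834.
Expected steps from E to C: 3.5834.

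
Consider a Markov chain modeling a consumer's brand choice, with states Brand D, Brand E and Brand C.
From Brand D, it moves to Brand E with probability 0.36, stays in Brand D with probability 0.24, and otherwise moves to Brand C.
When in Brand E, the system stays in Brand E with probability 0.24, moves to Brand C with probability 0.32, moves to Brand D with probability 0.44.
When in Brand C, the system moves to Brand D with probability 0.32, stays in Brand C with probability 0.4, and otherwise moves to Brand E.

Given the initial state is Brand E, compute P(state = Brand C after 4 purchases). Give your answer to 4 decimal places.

0.3766

Propagate the distribution vector 4 purchases from Brand E.
After 0 purchases: (0.0000, 1.0000, 0.0000)
After 1 purchase: (0.4400, 0.2400, 0.3200)
After 2 purchases: (0.3136, 0.3056, 0.3808)
After 3 purchases: (0.3316, 0.2929, 0.3756)
After 4 purchases: (0.3286, 0.2948, 0.3766)
P(in Brand C after 4 purchases) = 0.3766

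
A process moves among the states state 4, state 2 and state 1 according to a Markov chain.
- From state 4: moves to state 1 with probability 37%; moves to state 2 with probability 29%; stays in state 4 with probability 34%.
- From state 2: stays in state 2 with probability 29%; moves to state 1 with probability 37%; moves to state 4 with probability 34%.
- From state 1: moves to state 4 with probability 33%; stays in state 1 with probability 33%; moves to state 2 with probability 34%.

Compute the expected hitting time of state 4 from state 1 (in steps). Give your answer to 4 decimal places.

3.0009

Let t(s) be the expected number of steps to first reach state 4 from state s, with t(state 4) = 0. Conditioning on the first step:
t(state 2) = 1 + 0.29·t(state 2) + 0.37·t(state 1)
t(state 1) = 1 + 0.34·t(state 2) + 0.33·t(state 1)
Solving: t(state 2) = 2.9723, t(state 1) = 3.0009.
Expected steps from state 1 to state 4: 3.0009.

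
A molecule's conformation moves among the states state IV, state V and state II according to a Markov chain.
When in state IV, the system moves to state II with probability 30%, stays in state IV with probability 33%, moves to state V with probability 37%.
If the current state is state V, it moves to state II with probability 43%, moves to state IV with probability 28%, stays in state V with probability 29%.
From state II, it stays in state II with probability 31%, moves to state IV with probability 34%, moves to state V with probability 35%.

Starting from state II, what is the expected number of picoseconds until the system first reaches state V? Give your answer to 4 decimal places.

2.8032

Let t(s) be the expected number of picoseconds to first reach state V from state s, with t(state V) = 0. Conditioning on the first picosecond:
t(state IV) = 1 + 0.33·t(state IV) + 0.3·t(state II)
t(state II) = 1 + 0.34·t(state IV) + 0.31·t(state II)
Solving: t(state IV) = 2.7477, t(state II) = 2.8032.
Expected picoseconds from state II to state V: 2.8032.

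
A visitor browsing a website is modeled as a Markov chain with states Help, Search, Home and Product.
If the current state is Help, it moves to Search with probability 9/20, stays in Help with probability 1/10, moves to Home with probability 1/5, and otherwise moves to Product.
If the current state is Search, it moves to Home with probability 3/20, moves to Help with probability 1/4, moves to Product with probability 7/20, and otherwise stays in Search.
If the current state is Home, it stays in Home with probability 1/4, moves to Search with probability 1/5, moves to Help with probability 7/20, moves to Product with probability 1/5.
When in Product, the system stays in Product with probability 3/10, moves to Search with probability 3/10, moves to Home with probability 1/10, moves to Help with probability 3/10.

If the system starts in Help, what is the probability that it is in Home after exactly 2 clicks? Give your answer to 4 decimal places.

0.1625

Propagate the distribution vector 2 clicks from Help.
After 0 clicks: (1.0000, 0.0000, 0.0000, 0.0000)
After 1 click: (0.1000, 0.4500, 0.2000, 0.2500)
After 2 clicks: (0.2675, 0.2725, 0.1625, 0.2975)
P(in Home after 2 clicks) = 0.1625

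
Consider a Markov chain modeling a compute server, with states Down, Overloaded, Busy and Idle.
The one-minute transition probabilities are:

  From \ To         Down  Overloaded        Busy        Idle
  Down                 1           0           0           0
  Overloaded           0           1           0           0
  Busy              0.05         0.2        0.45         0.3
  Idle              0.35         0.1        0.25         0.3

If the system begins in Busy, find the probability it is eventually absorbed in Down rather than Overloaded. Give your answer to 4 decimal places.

Let h(s) be the probability of absorption at Down starting from transient state s. Then h(Down) = 1 and h(Overloaded) = 0. By first-step analysis:
h(Busy) = 0.05·1 + 0.2·0 + 0.45·h(Busy) + 0.3·h(Idle)
h(Idle) = 0.35·1 + 0.1·0 + 0.25·h(Busy) + 0.3·h(Idle)
Solving: h(Busy) = 0.4516, h(Idle) = 0.6613.
Starting from Busy, the probability is 0.4516.

0.4516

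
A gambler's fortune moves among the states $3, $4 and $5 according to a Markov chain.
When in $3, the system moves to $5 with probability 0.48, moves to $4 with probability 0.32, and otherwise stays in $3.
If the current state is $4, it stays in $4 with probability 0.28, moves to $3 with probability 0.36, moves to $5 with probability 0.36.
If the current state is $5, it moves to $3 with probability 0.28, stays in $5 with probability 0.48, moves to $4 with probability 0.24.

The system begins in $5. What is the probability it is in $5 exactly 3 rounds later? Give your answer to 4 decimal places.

Propagate the distribution vector 3 rounds from $5.
After 0 rounds: (0.0000, 0.0000, 1.0000)
After 1 round: (0.2800, 0.2400, 0.4800)
After 2 rounds: (0.2768, 0.2720, 0.4512)
After 3 rounds: (0.2796, 0.2730, 0.4474)
P(in $5 after 3 rounds) = 0.4474

0.4474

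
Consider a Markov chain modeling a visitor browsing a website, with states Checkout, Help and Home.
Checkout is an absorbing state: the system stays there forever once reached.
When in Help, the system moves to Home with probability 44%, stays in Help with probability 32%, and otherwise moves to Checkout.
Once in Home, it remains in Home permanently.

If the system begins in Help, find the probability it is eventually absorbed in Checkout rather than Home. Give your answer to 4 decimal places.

Let h(s) be the probability of absorption at Checkout starting from transient state s. Then h(Checkout) = 1 and h(Home) = 0. By first-step analysis:
h(Help) = 0.24·1 + 0.32·h(Help) + 0.44·0
Solving: h(Help) = 0.3529.
Starting from Help, the probability is 0.3529.

0.3529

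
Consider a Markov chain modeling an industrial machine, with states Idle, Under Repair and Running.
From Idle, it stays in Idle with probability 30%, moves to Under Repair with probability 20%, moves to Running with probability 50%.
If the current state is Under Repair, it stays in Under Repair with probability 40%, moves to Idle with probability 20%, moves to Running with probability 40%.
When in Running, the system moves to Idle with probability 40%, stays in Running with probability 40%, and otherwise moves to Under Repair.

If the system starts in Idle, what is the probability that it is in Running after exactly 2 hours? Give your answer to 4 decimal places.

0.4300

Sum over the intermediate state after 1 hour:
P = P(Idle→Idle)·P(Idle→Running) + P(Idle→Under Repair)·P(Under Repair→Running) + P(Idle→Running)·P(Running→Running)
  = 0.3×0.5 + 0.2×0.4 + 0.5×0.4
  = 0.1500 + 0.0800 + 0.2000 = 0.4300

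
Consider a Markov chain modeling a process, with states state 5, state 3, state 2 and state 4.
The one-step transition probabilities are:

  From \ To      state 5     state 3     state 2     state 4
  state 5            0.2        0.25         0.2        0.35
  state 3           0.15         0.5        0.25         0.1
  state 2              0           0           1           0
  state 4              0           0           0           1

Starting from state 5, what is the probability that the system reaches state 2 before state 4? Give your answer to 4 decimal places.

Let h(s) be the probability of absorption at state 2 starting from transient state s. Then h(state 2) = 1 and h(state 4) = 0. By first-step analysis:
h(state 5) = 0.2·h(state 5) + 0.25·h(state 3) + 0.2·1 + 0.35·0
h(state 3) = 0.15·h(state 5) + 0.5·h(state 3) + 0.25·1 + 0.1·0
Solving: h(state 5) = 0.4483, h(state 3) = 0.6345.
Starting from state 5, the probability is 0.4483.

0.4483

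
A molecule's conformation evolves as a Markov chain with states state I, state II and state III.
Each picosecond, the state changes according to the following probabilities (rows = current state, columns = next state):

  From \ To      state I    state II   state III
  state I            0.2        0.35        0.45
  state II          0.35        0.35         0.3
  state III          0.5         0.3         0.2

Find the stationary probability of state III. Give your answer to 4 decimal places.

Let the stationary distribution be π with π = πP and π_1 + π_2 + π_3 = 1.
π_1 = 0.2·π_1 + 0.35·π_2 + 0.5·π_3
π_2 = 0.35·π_1 + 0.35·π_2 + 0.3·π_3
Solving with the normalization constraint gives π = (0.3461, 0.3340, 0.3199).
So the stationary probability of state III is 0.3199.

0.3199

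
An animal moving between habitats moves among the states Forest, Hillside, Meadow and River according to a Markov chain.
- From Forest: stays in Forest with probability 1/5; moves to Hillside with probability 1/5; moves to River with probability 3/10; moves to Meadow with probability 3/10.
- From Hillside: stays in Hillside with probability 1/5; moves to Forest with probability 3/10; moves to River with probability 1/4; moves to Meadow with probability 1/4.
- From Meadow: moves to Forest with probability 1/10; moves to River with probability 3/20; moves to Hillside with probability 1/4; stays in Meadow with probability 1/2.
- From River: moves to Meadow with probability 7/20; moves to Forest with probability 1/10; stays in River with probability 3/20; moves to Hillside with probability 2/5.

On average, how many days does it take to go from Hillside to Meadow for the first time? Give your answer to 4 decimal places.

Let t(s) be the expected number of days to first reach Meadow from state s, with t(Meadow) = 0. Conditioning on the first day:
t(Forest) = 1 + 0.2·t(Forest) + 0.2·t(Hillside) + 0.3·t(River)
t(Hillside) = 1 + 0.3·t(Forest) + 0.2·t(Hillside) + 0.25·t(River)
t(River) = 1 + 0.1·t(Forest) + 0.4·t(Hillside) + 0.15·t(River)
Solving: t(Forest) = 3.3333, t(Hillside) = 3.5057, t(River) = 3.2184.
Expected days from Hillside to Meadow: 3.5057.

3.5057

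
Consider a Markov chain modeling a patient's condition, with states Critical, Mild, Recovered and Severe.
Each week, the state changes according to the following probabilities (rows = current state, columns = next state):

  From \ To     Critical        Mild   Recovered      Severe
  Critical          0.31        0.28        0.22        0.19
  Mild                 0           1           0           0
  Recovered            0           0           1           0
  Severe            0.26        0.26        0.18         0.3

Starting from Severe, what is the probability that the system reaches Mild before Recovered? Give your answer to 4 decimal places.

Let h(s) be the probability of absorption at Mild starting from transient state s. Then h(Mild) = 1 and h(Recovered) = 0. By first-step analysis:
h(Critical) = 0.31·h(Critical) + 0.28·1 + 0.22·0 + 0.19·h(Severe)
h(Severe) = 0.26·h(Critical) + 0.26·1 + 0.18·0 + 0.3·h(Severe)
Solving: h(Critical) = 0.5660, h(Severe) = 0.5816.
Starting from Severe, the probability is 0.5816.

0.5816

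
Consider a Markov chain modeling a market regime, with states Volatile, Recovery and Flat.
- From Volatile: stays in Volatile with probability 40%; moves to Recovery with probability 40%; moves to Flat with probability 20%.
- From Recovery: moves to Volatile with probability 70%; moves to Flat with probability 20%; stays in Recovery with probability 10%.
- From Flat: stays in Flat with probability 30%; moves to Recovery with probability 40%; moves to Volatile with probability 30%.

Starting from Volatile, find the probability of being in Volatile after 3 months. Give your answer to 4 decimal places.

0.4620

Propagate the distribution vector 3 months from Volatile.
After 0 months: (1.0000, 0.0000, 0.0000)
After 1 month: (0.4000, 0.4000, 0.2000)
After 2 months: (0.5000, 0.2800, 0.2200)
After 3 months: (0.4620, 0.3160, 0.2220)
P(in Volatile after 3 months) = 0.4620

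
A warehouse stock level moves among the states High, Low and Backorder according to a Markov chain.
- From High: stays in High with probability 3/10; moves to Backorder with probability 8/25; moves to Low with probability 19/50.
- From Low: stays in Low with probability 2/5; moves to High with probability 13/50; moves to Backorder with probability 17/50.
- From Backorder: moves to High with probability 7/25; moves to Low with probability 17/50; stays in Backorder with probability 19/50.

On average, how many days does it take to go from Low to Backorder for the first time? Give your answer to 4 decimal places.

Let t(s) be the expected number of days to first reach Backorder from state s, with t(Backorder) = 0. Conditioning on the first day:
t(High) = 1 + 0.3·t(High) + 0.38·t(Low)
t(Low) = 1 + 0.26·t(High) + 0.4·t(Low)
Solving: t(High) = 3.0511, t(Low) = 2.9888.
Expected days from Low to Backorder: 2.9888.

2.9888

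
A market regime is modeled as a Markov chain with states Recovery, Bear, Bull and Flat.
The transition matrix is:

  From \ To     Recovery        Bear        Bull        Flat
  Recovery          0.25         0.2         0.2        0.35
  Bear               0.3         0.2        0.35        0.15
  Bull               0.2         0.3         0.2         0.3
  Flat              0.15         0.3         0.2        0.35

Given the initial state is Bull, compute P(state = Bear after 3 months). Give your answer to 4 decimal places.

Propagate the distribution vector 3 months from Bull.
After 0 months: (0.0000, 0.0000, 1.0000, 0.0000)
After 1 month: (0.2000, 0.3000, 0.2000, 0.3000)
After 2 months: (0.2250, 0.2500, 0.2450, 0.2800)
After 3 months: (0.2223, 0.2525, 0.2375, 0.2878)
P(in Bear after 3 months) = 0.2525

0.2525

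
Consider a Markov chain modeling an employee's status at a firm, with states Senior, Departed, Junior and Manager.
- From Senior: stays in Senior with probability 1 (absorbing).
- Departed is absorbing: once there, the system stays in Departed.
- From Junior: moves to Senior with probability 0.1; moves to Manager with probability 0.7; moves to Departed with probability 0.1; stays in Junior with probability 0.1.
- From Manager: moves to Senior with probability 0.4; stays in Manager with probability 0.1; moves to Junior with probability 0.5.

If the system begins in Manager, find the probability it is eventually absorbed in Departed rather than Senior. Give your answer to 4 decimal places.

Let h(s) be the probability of absorption at Departed starting from transient state s. Then h(Departed) = 1 and h(Senior) = 0. By first-step analysis:
h(Junior) = 0.1·0 + 0.1·1 + 0.1·h(Junior) + 0.7·h(Manager)
h(Manager) = 0.4·0 + 0.5·h(Junior) + 0.1·h(Manager)
Solving: h(Junior) = 0.1957, h(Manager) = 0.1087.
Starting from Manager, the probability is 0.1087.

0.1087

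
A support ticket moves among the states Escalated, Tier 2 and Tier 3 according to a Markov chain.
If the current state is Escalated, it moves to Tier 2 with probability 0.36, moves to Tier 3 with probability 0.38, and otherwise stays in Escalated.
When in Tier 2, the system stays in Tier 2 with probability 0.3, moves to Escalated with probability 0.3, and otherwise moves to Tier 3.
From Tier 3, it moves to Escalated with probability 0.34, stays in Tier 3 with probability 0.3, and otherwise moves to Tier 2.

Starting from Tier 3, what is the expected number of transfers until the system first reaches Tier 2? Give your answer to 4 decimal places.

Let t(s) be the expected number of transfers to first reach Tier 2 from state s, with t(Tier 2) = 0. Conditioning on the first transfer:
t(Escalated) = 1 + 0.26·t(Escalated) + 0.38·t(Tier 3)
t(Tier 3) = 1 + 0.34·t(Escalated) + 0.3·t(Tier 3)
Solving: t(Escalated) = 2.7778, t(Tier 3) = 2.7778.
Expected transfers from Tier 3 to Tier 2: 2.7778.

2.7778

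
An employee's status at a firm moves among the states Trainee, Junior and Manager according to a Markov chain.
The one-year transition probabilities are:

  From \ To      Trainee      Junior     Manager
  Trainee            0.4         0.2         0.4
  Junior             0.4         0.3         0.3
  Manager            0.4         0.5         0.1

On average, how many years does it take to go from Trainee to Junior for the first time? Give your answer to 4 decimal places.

3.4211

Let t(s) be the expected number of years to first reach Junior from state s, with t(Junior) = 0. Conditioning on the first year:
t(Trainee) = 1 + 0.4·t(Trainee) + 0.4·t(Manager)
t(Manager) = 1 + 0.4·t(Trainee) + 0.1·t(Manager)
Solving: t(Trainee) = 3.4211, t(Manager) = 2.6316.
Expected years from Trainee to Junior: 3.4211.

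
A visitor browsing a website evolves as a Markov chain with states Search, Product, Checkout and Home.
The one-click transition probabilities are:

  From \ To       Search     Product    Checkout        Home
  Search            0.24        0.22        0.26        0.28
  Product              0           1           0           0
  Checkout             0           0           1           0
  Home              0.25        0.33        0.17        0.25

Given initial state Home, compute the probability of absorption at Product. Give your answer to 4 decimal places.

0.6116

Let h(s) be the probability of absorption at Product starting from transient state s. Then h(Product) = 1 and h(Checkout) = 0. By first-step analysis:
h(Search) = 0.24·h(Search) + 0.22·1 + 0.26·0 + 0.28·h(Home)
h(Home) = 0.25·h(Search) + 0.33·1 + 0.17·0 + 0.25·h(Home)
Solving: h(Search) = 0.5148, h(Home) = 0.6116.
Starting from Home, the probability is 0.6116.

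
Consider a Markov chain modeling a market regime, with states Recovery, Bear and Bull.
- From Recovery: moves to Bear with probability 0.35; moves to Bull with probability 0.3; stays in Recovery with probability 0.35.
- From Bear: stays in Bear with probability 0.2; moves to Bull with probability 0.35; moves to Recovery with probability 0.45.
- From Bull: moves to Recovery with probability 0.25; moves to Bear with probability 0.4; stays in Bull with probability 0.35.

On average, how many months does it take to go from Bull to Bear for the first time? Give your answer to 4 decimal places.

2.5899

Let t(s) be the expected number of months to first reach Bear from state s, with t(Bear) = 0. Conditioning on the first month:
t(Recovery) = 1 + 0.35·t(Recovery) + 0.3·t(Bull)
t(Bull) = 1 + 0.25·t(Recovery) + 0.35·t(Bull)
Solving: t(Recovery) = 2.7338, t(Bull) = 2.5899.
Expected months from Bull to Bear: 2.5899.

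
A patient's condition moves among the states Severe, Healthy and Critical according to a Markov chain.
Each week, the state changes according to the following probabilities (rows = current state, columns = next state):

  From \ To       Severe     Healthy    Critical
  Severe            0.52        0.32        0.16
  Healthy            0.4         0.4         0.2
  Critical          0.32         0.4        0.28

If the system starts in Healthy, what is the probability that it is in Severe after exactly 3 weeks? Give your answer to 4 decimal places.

0.4358

Propagate the distribution vector 3 weeks from Healthy.
After 0 weeks: (0.0000, 1.0000, 0.0000)
After 1 week: (0.4000, 0.4000, 0.2000)
After 2 weeks: (0.4320, 0.3680, 0.2000)
After 3 weeks: (0.4358, 0.3654, 0.1987)
P(in Severe after 3 weeks) = 0.4358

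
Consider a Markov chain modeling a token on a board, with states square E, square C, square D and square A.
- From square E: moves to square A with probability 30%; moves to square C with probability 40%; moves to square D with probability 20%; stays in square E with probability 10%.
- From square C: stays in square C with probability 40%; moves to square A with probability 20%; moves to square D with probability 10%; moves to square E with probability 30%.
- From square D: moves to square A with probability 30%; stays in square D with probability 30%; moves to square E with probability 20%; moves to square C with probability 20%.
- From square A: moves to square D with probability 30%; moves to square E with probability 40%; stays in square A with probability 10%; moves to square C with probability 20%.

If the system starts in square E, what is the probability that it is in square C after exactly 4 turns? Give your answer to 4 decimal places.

0.3118

Propagate the distribution vector 4 turns from square E.
After 0 turns: (1.0000, 0.0000, 0.0000, 0.0000)
After 1 turn: (0.1000, 0.4000, 0.2000, 0.3000)
After 2 turns: (0.2900, 0.3000, 0.2100, 0.2000)
After 3 turns: (0.2410, 0.3180, 0.2110, 0.2300)
After 4 turns: (0.2537, 0.3118, 0.2123, 0.2222)
P(in square C after 4 turns) = 0.3118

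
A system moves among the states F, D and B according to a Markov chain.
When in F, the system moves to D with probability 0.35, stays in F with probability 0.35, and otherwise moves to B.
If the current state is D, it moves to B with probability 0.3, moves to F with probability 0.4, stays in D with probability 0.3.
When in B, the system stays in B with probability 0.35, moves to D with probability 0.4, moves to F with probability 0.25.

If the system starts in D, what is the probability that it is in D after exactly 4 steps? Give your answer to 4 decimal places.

0.3484

Propagate the distribution vector 4 steps from D.
After 0 steps: (0.0000, 1.0000, 0.0000)
After 1 step: (0.4000, 0.3000, 0.3000)
After 2 steps: (0.3350, 0.3500, 0.3150)
After 3 steps: (0.3360, 0.3483, 0.3158)
After 4 steps: (0.3358, 0.3484, 0.3158)
P(in D after 4 steps) = 0.3484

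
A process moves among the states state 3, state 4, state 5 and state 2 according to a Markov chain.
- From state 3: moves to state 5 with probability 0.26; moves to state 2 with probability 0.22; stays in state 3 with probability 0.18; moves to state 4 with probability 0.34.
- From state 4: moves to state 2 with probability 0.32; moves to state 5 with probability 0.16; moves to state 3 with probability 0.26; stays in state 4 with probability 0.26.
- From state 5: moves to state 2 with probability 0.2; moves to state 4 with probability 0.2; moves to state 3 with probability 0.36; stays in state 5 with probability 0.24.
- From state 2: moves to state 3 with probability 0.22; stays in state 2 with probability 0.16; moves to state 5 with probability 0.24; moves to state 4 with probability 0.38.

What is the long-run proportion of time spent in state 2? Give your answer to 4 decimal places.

0.2312

Let the stationary distribution be π with π = πP and π_1 + π_2 + π_3 + π_4 = 1.
π_1 = 0.18·π_1 + 0.26·π_2 + 0.36·π_3 + 0.22·π_4
π_2 = 0.34·π_1 + 0.26·π_2 + 0.2·π_3 + 0.38·π_4
π_3 = 0.26·π_1 + 0.16·π_2 + 0.24·π_3 + 0.24·π_4
Solving with the normalization constraint gives π = (0.2527, 0.2947, 0.2215, 0.2312).
So the stationary probability of state 2 is 0.2312.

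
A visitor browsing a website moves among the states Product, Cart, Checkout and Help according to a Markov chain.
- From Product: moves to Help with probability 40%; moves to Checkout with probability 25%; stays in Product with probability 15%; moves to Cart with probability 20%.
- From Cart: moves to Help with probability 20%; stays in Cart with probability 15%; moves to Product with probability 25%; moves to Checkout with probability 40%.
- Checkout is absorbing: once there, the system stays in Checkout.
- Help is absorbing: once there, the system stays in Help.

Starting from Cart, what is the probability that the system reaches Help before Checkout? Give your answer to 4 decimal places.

Let h(s) be the probability of absorption at Help starting from transient state s. Then h(Help) = 1 and h(Checkout) = 0. By first-step analysis:
h(Product) = 0.15·h(Product) + 0.2·h(Cart) + 0.25·0 + 0.4·1
h(Cart) = 0.25·h(Product) + 0.15·h(Cart) + 0.4·0 + 0.2·1
Solving: h(Product) = 0.5651, h(Cart) = 0.4015.
Starting from Cart, the probability is 0.4015.

0.4015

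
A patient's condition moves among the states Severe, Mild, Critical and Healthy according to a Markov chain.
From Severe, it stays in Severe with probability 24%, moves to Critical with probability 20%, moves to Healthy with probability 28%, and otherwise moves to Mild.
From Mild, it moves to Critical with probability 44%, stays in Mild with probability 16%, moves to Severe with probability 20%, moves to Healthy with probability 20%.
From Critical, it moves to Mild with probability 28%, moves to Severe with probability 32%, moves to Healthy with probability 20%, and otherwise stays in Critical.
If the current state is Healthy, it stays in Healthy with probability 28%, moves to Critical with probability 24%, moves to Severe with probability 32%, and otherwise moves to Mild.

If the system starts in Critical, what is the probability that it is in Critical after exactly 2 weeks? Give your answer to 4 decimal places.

Propagate the distribution vector 2 weeks from Critical.
After 0 weeks: (0.0000, 0.0000, 1.0000, 0.0000)
After 1 week: (0.3200, 0.2800, 0.2000, 0.2000)
After 2 weeks: (0.2608, 0.2224, 0.2752, 0.2416)
P(in Critical after 2 weeks) = 0.2752

0.2752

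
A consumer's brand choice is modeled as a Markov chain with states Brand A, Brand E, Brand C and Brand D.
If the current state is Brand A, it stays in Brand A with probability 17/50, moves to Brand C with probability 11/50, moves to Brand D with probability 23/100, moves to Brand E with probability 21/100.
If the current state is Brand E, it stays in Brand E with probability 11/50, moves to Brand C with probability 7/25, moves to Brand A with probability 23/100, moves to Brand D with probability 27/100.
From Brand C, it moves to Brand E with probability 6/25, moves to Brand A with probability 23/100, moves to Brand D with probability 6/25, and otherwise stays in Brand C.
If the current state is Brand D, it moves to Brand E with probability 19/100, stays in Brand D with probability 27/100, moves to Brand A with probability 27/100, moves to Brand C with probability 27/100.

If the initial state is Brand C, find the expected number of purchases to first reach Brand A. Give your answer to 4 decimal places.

Let t(s) be the expected number of purchases to first reach Brand A from state s, with t(Brand A) = 0. Conditioning on the first purchase:
t(Brand E) = 1 + 0.22·t(Brand E) + 0.28·t(Brand C) + 0.27·t(Brand D)
t(Brand C) = 1 + 0.24·t(Brand E) + 0.29·t(Brand C) + 0.24·t(Brand D)
t(Brand D) = 1 + 0.19·t(Brand E) + 0.27·t(Brand C) + 0.27·t(Brand D)
Solving: t(Brand E) = 4.1586, t(Brand C) = 4.1637, t(Brand D) = 3.9922.
Expected purchases from Brand C to Brand A: 4.1637.

4.1637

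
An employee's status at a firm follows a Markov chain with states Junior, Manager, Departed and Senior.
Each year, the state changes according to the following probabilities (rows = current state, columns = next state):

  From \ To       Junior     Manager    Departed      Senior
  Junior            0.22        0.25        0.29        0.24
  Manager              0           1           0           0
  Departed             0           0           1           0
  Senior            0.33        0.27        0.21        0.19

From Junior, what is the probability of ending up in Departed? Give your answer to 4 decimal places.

Let h(s) be the probability of absorption at Departed starting from transient state s. Then h(Departed) = 1 and h(Manager) = 0. By first-step analysis:
h(Junior) = 0.22·h(Junior) + 0.25·0 + 0.29·1 + 0.24·h(Senior)
h(Senior) = 0.33·h(Junior) + 0.27·0 + 0.21·1 + 0.19·h(Senior)
Solving: h(Junior) = 0.5163, h(Senior) = 0.4696.
Starting from Junior, the probability is 0.5163.

0.5163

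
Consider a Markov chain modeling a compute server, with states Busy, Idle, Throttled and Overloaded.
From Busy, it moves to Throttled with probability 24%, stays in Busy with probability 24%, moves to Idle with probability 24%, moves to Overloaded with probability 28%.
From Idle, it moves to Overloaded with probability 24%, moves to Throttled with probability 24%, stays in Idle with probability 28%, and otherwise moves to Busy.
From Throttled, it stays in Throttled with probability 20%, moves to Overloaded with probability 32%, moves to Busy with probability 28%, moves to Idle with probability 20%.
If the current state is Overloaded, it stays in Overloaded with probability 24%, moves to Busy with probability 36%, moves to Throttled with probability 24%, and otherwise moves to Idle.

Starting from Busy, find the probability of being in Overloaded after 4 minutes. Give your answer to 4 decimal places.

Propagate the distribution vector 4 minutes from Busy.
After 0 minutes: (1.0000, 0.0000, 0.0000, 0.0000)
After 1 minute: (0.2400, 0.2400, 0.2400, 0.2800)
After 2 minutes: (0.2832, 0.2176, 0.2304, 0.2688)
After 3 minutes: (0.2815, 0.2180, 0.2308, 0.2698)
After 4 minutes: (0.2816, 0.2179, 0.2308, 0.2697)
P(in Overloaded after 4 minutes) = 0.2697

0.2697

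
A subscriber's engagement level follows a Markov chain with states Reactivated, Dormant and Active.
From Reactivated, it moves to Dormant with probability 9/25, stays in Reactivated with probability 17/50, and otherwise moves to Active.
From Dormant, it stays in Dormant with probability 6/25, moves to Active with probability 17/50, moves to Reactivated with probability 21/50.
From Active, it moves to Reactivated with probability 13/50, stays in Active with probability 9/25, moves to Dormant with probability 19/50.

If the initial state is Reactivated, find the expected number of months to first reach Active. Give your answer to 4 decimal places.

3.1963

Let t(s) be the expected number of months to first reach Active from state s, with t(Active) = 0. Conditioning on the first month:
t(Reactivated) = 1 + 0.34·t(Reactivated) + 0.36·t(Dormant)
t(Dormant) = 1 + 0.42·t(Reactivated) + 0.24·t(Dormant)
Solving: t(Reactivated) = 3.1963, t(Dormant) = 3.0822.
Expected months from Reactivated to Active: 3.1963.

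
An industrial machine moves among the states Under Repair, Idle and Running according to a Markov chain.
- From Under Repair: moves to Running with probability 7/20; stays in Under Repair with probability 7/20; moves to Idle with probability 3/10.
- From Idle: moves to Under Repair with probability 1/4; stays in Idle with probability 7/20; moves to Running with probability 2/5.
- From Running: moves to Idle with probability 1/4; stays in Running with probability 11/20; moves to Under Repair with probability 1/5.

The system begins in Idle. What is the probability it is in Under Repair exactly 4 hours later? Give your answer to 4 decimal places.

Propagate the distribution vector 4 hours from Idle.
After 0 hours: (0.0000, 1.0000, 0.0000)
After 1 hour: (0.2500, 0.3500, 0.4000)
After 2 hours: (0.2550, 0.2975, 0.4475)
After 3 hours: (0.2531, 0.2925, 0.4544)
After 4 hours: (0.2526, 0.2919, 0.4555)
P(in Under Repair after 4 hours) = 0.2526

0.2526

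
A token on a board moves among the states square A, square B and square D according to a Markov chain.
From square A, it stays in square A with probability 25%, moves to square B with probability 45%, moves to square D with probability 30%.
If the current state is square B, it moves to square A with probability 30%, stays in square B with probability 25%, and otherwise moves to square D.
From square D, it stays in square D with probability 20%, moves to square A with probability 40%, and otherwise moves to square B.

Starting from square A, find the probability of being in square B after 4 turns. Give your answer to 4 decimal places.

Propagate the distribution vector 4 turns from square A.
After 0 turns: (1.0000, 0.0000, 0.0000)
After 1 turn: (0.2500, 0.4500, 0.3000)
After 2 turns: (0.3175, 0.3450, 0.3375)
After 3 turns: (0.3179, 0.3641, 0.3180)
After 4 turns: (0.3159, 0.3613, 0.3228)
P(in square B after 4 turns) = 0.3613

0.3613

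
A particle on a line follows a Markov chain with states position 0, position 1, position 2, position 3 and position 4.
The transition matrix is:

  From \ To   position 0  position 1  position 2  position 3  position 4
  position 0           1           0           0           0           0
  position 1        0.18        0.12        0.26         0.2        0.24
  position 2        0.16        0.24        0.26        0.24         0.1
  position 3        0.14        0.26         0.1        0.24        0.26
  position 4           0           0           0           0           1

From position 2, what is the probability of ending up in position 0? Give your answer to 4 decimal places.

0.4880

Let h(s) be the probability of absorption at position 0 starting from transient state s. Then h(position 0) = 1 and h(position 4) = 0. By first-step analysis:
h(position 1) = 0.18·1 + 0.12·h(position 1) + 0.26·h(position 2) + 0.2·h(position 3) + 0.24·0
h(position 2) = 0.16·1 + 0.24·h(position 1) + 0.26·h(position 2) + 0.24·h(position 3) + 0.1·0
h(position 3) = 0.14·1 + 0.26·h(position 1) + 0.1·h(position 2) + 0.24·h(position 3) + 0.26·0
Solving: h(position 1) = 0.4394, h(position 2) = 0.4880, h(position 3) = 0.3987.
Starting from position 2, the probability is 0.4880.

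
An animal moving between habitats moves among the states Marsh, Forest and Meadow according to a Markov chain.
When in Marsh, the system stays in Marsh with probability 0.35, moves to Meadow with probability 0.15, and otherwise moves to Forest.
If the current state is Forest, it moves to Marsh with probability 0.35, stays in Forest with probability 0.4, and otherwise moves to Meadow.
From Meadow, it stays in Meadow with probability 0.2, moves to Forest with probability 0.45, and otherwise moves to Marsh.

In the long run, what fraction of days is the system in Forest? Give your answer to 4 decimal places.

Let the stationary distribution be π with π = πP and π_1 + π_2 + π_3 = 1.
π_1 = 0.35·π_1 + 0.35·π_2 + 0.35·π_3
π_2 = 0.5·π_1 + 0.4·π_2 + 0.45·π_3
Solving with the normalization constraint gives π = (0.3500, 0.4452, 0.2048).
So the stationary probability of Forest is 0.4452.

0.4452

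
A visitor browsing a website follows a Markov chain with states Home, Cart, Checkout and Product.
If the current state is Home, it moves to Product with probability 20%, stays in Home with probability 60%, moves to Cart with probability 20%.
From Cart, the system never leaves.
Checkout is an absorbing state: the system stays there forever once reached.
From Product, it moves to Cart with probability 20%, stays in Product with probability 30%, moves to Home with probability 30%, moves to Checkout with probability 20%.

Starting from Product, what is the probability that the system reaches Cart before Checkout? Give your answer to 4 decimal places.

Let h(s) be the probability of absorption at Cart starting from transient state s. Then h(Cart) = 1 and h(Checkout) = 0. By first-step analysis:
h(Home) = 0.6·h(Home) + 0.2·1 + 0.2·h(Product)
h(Product) = 0.3·h(Home) + 0.2·1 + 0.2·0 + 0.3·h(Product)
Solving: h(Home) = 0.8182, h(Product) = 0.6364.
Starting from Product, the probability is 0.6364.

0.6364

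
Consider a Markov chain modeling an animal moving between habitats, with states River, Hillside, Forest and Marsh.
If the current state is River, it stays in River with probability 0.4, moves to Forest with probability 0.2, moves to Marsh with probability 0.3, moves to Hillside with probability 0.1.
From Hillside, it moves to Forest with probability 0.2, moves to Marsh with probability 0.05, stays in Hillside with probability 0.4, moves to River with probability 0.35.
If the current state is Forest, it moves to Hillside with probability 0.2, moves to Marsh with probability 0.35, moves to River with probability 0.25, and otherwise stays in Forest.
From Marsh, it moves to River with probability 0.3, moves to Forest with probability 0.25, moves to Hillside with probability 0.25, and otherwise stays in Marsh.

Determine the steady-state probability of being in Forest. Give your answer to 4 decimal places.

0.2116

Let the stationary distribution be π with π = πP and π_1 + π_2 + π_3 + π_4 = 1.
π_1 = 0.4·π_1 + 0.35·π_2 + 0.25·π_3 + 0.3·π_4
π_2 = 0.1·π_1 + 0.4·π_2 + 0.2·π_3 + 0.25·π_4
π_3 = 0.2·π_1 + 0.2·π_2 + 0.2·π_3 + 0.25·π_4
Solving with the normalization constraint gives π = (0.3340, 0.2227, 0.2116, 0.2317).
So the stationary probability of Forest is 0.2116.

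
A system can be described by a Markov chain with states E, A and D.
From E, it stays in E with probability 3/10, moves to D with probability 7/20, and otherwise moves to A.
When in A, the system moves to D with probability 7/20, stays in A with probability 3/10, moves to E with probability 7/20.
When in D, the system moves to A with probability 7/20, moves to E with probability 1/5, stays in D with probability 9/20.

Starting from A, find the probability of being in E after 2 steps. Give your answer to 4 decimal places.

0.2800

Sum over the intermediate state after 1 step:
P = P(A→E)·P(E→E) + P(A→A)·P(A→E) + P(A→D)·P(D→E)
  = 0.35×0.3 + 0.3×0.35 + 0.35×0.2
  = 0.1050 + 0.1050 + 0.0700 = 0.2800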